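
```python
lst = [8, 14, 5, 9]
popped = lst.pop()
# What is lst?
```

[8, 14, 5]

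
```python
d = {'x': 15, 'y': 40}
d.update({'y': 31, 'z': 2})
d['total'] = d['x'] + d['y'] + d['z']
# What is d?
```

After line 1: d = {'x': 15, 'y': 40}
After line 2 (y overwritten, z added): d = {'x': 15, 'y': 31, 'z': 2}
After line 3 (total = 15 + 31 + 2 = 48): d = {'x': 15, 'y': 31, 'z': 2, 'total': 48}

{'x': 15, 'y': 31, 'z': 2, 'total': 48}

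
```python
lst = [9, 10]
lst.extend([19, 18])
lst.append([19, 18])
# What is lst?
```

After line 1: lst = [9, 10]
After line 2 (extend unpacks [19, 18]): lst = [9, 10, 19, 18]
After line 3 (append adds [19, 18] as single element): lst = [9, 10, 19, 18, [19, 18]]

[9, 10, 19, 18, [19, 18]]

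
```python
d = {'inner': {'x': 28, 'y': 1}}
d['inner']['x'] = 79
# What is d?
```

After line 1: d = {'inner': {'x': 28, 'y': 1}}
After line 2 (inner x overwritten): d = {'inner': {'x': 79, 'y': 1}}

{'inner': {'x': 79, 'y': 1}}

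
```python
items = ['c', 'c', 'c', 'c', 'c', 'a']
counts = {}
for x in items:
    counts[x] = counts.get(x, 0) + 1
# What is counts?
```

Initial: counts = {}, items = ['c', 'c', 'c', 'c', 'c', 'a']
See 'c': counts = {'c': 1}
See 'c': counts = {'c': 2}
See 'c': counts = {'c': 3}
See 'c': counts = {'c': 4}
See 'c': counts = {'c': 5}
See 'a': counts = {'c': 5, 'a': 1}

{'c': 5, 'a': 1}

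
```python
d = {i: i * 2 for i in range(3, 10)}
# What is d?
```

{3: 6, 4: 8, 5: 10, 6: 12, 7: 14, 8: 16, 9: 18}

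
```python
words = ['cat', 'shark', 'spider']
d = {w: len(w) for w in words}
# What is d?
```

{'cat': 3, 'shark': 5, 'spider': 6}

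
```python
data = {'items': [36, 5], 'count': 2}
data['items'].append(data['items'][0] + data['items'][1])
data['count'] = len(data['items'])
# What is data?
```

After line 1: data = {'items': [36, 5], 'count': 2}
After line 2 (append 36 + 5 = 41): data = {'items': [36, 5, 41], 'count': 2}
After line 3 (count = len(items) = 3): data = {'items': [36, 5, 41], 'count': 3}

{'items': [36, 5, 41], 'count': 3}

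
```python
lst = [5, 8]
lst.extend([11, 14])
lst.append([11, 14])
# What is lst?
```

After line 1: lst = [5, 8]
After line 2 (extend unpacks [11, 14]): lst = [5, 8, 11, 14]
After line 3 (append adds [11, 14] as single element): lst = [5, 8, 11, 14, [11, 14]]

[5, 8, 11, 14, [11, 14]]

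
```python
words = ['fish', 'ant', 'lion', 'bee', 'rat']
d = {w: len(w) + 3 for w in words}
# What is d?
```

{'fish': 7, 'ant': 6, 'lion': 7, 'bee': 6, 'rat': 6}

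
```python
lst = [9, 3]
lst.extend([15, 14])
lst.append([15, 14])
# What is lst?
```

After line 1: lst = [9, 3]
After line 2 (extend unpacks [15, 14]): lst = [9, 3, 15, 14]
After line 3 (append adds [15, 14] as single element): lst = [9, 3, 15, 14, [15, 14]]

[9, 3, 15, 14, [15, 14]]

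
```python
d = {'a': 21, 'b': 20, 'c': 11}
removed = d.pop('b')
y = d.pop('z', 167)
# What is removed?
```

After line 1: d = {'a': 21, 'b': 20, 'c': 11}
After line 2 (pop 'b' returns 20): d = {'a': 21, 'c': 11}, removed = 20
After line 3 (pop 'z' missing, returns default 167): d = {'a': 21, 'c': 11}, y = 167

20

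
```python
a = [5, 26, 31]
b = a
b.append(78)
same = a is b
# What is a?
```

After line 1: a = [5, 26, 31]
After line 2 (b = a is an alias, same object): a = [5, 26, 31], b = [5, 26, 31]
After line 3 (b.append mutates the shared list): a = [5, 26, 31, 78], b = [5, 26, 31, 78]
After line 4 (same = a is b; same object -> True): same = True

[5, 26, 31, 78]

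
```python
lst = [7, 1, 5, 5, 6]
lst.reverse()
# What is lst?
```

[6, 5, 5, 1, 7]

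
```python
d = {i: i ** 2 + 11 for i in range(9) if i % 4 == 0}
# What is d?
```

{0: 11, 4: 27, 8: 75}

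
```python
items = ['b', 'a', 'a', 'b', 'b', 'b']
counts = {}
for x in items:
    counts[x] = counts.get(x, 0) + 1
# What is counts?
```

Initial: counts = {}, items = ['b', 'a', 'a', 'b', 'b', 'b']
See 'b': counts = {'b': 1}
See 'a': counts = {'b': 1, 'a': 1}
See 'a': counts = {'b': 1, 'a': 2}
See 'b': counts = {'b': 2, 'a': 2}
See 'b': counts = {'b': 3, 'a': 2}
See 'b': counts = {'b': 4, 'a': 2}

{'b': 4, 'a': 2}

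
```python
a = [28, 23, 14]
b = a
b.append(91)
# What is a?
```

After line 1: a = [28, 23, 14]
After line 2 (b = a is an alias, same object): a = [28, 23, 14], b = [28, 23, 14]
After line 3 (b.append mutates the shared list): a = [28, 23, 14, 91], b = [28, 23, 14, 91]

[28, 23, 14, 91]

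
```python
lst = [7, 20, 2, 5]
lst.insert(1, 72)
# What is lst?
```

[7, 72, 20, 2, 5]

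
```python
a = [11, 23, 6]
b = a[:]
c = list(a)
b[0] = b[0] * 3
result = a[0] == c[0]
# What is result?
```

After line 1: a = [11, 23, 6]
After line 2 (b = a[:], copy): a = [11, 23, 6], b = [11, 23, 6]
After line 3 (c = list(a) is a copy, new object): c = [11, 23, 6]
After line 4 (b[0] = 11 * 3 = 33; only b mutates (copy)): a = [11, 23, 6], b = [33, 23, 6], c = [11, 23, 6]
After line 5 (a[0] = 11, c[0] = 11; result = True)

True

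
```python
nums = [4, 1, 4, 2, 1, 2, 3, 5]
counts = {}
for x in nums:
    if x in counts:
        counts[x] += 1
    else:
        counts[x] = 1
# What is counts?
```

Initial: counts = {}, nums = [4, 1, 4, 2, 1, 2, 3, 5]
See 4: counts = {4: 1}
See 1: counts = {4: 1, 1: 1}
See 4: counts = {4: 2, 1: 1}
See 2: counts = {4: 2, 1: 1, 2: 1}
See 1: counts = {4: 2, 1: 2, 2: 1}
See 2: counts = {4: 2, 1: 2, 2: 2}
See 3: counts = {4: 2, 1: 2, 2: 2, 3: 1}
See 5: counts = {4: 2, 1: 2, 2: 2, 3: 1, 5: 1}

{4: 2, 1: 2, 2: 2, 3: 1, 5: 1}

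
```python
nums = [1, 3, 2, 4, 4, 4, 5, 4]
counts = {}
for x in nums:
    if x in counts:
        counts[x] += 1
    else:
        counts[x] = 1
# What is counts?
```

Initial: counts = {}, nums = [1, 3, 2, 4, 4, 4, 5, 4]
See 1: counts = {1: 1}
See 3: counts = {1: 1, 3: 1}
See 2: counts = {1: 1, 3: 1, 2: 1}
See 4: counts = {1: 1, 3: 1, 2: 1, 4: 1}
See 4: counts = {1: 1, 3: 1, 2: 1, 4: 2}
See 4: counts = {1: 1, 3: 1, 2: 1, 4: 3}
See 5: counts = {1: 1, 3: 1, 2: 1, 4: 3, 5: 1}
See 4: counts = {1: 1, 3: 1, 2: 1, 4: 4, 5: 1}

{1: 1, 3: 1, 2: 1, 4: 4, 5: 1}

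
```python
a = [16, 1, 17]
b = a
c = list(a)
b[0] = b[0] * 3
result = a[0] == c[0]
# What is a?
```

After line 1: a = [16, 1, 17]
After line 2 (b = a, alias): a = [16, 1, 17], b = [16, 1, 17]
After line 3 (c = list(a) is a copy, new object): c = [16, 1, 17]
After line 4 (b[0] = 16 * 3 = 48; mutates shared a/b): a = b = [48, 1, 17], c = [16, 1, 17]
After line 5 (a[0] = 48, c[0] = 16; result = False)

[48, 1, 17]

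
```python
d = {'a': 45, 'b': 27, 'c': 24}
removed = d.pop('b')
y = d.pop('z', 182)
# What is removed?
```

After line 1: d = {'a': 45, 'b': 27, 'c': 24}
After line 2 (pop 'b' returns 27): d = {'a': 45, 'c': 24}, removed = 27
After line 3 (pop 'z' missing, returns default 182): d = {'a': 45, 'c': 24}, y = 182

27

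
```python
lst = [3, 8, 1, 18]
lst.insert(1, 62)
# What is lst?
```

[3, 62, 8, 1, 18]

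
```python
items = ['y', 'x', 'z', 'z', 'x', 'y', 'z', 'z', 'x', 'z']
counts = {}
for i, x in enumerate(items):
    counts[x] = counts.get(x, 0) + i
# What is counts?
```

Initial: counts = {}, items = ['y', 'x', 'z', 'z', 'x', 'y', 'z', 'z', 'x', 'z']
i=0, x='y': counts = {'y': 0}
i=1, x='x': counts = {'y': 0, 'x': 1}
i=2, x='z': counts = {'y': 0, 'x': 1, 'z': 2}
i=3, x='z': counts = {'y': 0, 'x': 1, 'z': 5}
i=4, x='x': counts = {'y': 0, 'x': 5, 'z': 5}
i=5, x='y': counts = {'y': 5, 'x': 5, 'z': 5}
i=6, x='z': counts = {'y': 5, 'x': 5, 'z': 11}
i=7, x='z': counts = {'y': 5, 'x': 5, 'z': 18}
i=8, x='x': counts = {'y': 5, 'x': 13, 'z': 18}
i=9, x='z': counts = {'y': 5, 'x': 13, 'z': 27}

{'y': 5, 'x': 13, 'z': 27}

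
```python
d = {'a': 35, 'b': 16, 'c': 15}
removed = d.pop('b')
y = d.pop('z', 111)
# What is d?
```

After line 1: d = {'a': 35, 'b': 16, 'c': 15}
After line 2 (pop 'b' returns 16): d = {'a': 35, 'c': 15}, removed = 16
After line 3 (pop 'z' missing, returns default 111): d = {'a': 35, 'c': 15}, y = 111

{'a': 35, 'c': 15}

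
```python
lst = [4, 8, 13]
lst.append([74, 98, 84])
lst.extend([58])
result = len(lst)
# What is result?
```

After line 1: lst = [4, 8, 13]
After line 2 (append adds [74, 98, 84] as single element): lst = [4, 8, 13, [74, 98, 84]]
After line 3 (extend unpacks [58], adds 58): lst = [4, 8, 13, [74, 98, 84], 58]
After line 4: result = len(lst) = 5

5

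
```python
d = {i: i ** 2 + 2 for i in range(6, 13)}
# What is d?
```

{6: 38, 7: 51, 8: 66, 9: 83, 10: 102, 11: 123, 12: 146}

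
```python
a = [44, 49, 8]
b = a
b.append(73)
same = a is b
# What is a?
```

After line 1: a = [44, 49, 8]
After line 2 (b = a is an alias, same object): a = [44, 49, 8], b = [44, 49, 8]
After line 3 (b.append mutates the shared list): a = [44, 49, 8, 73], b = [44, 49, 8, 73]
After line 4 (same = a is b; same object -> True): same = True

[44, 49, 8, 73]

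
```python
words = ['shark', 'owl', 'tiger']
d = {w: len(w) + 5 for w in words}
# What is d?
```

{'shark': 10, 'owl': 8, 'tiger': 10}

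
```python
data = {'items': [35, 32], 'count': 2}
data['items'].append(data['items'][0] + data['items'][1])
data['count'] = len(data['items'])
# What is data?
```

After line 1: data = {'items': [35, 32], 'count': 2}
After line 2 (append 35 + 32 = 67): data = {'items': [35, 32, 67], 'count': 2}
After line 3 (count = len(items) = 3): data = {'items': [35, 32, 67], 'count': 3}

{'items': [35, 32, 67], 'count': 3}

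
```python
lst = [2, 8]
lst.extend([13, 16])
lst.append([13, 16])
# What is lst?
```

After line 1: lst = [2, 8]
After line 2 (extend unpacks [13, 16]): lst = [2, 8, 13, 16]
After line 3 (append adds [13, 16] as single element): lst = [2, 8, 13, 16, [13, 16]]

[2, 8, 13, 16, [13, 16]]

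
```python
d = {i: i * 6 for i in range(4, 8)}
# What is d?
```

{4: 24, 5: 30, 6: 36, 7: 42}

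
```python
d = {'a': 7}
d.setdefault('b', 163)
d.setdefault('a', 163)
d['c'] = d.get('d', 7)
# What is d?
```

After line 1: d = {'a': 7}
After line 2 (setdefault adds 'b'=163): d = {'a': 7, 'b': 163}
After line 3 (setdefault 'a' no-op, already exists): d = {'a': 7, 'b': 163}
After line 4 (get('d', 7) returns default since 'd' not in d): d = {'a': 7, 'b': 163, 'c': 7}

{'a': 7, 'b': 163, 'c': 7}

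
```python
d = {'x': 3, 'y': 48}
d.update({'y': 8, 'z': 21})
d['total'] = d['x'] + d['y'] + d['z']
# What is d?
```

After line 1: d = {'x': 3, 'y': 48}
After line 2 (y overwritten, z added): d = {'x': 3, 'y': 8, 'z': 21}
After line 3 (total = 3 + 8 + 21 = 32): d = {'x': 3, 'y': 8, 'z': 21, 'total': 32}

{'x': 3, 'y': 8, 'z': 21, 'total': 32}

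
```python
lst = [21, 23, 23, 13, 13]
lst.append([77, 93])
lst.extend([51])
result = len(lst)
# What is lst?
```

After line 1: lst = [21, 23, 23, 13, 13]
After line 2 (append adds [77, 93] as single element): lst = [21, 23, 23, 13, 13, [77, 93]]
After line 3 (extend unpacks [51], adds 51): lst = [21, 23, 23, 13, 13, [77, 93], 51]
After line 4: result = len(lst) = 7

[21, 23, 23, 13, 13, [77, 93], 51]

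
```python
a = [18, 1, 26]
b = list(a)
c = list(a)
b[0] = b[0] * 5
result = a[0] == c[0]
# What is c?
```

After line 1: a = [18, 1, 26]
After line 2 (b = list(a), copy): a = [18, 1, 26], b = [18, 1, 26]
After line 3 (c = list(a) is a copy, new object): c = [18, 1, 26]
After line 4 (b[0] = 18 * 5 = 90; only b mutates (copy)): a = [18, 1, 26], b = [90, 1, 26], c = [18, 1, 26]
After line 5 (a[0] = 18, c[0] = 18; result = True)

[18, 1, 26]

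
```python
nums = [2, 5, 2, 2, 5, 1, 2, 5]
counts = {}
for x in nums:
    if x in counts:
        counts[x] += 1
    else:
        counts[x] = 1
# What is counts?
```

Initial: counts = {}, nums = [2, 5, 2, 2, 5, 1, 2, 5]
See 2: counts = {2: 1}
See 5: counts = {2: 1, 5: 1}
See 2: counts = {2: 2, 5: 1}
See 2: counts = {2: 3, 5: 1}
See 5: counts = {2: 3, 5: 2}
See 1: counts = {2: 3, 5: 2, 1: 1}
See 2: counts = {2: 4, 5: 2, 1: 1}
See 5: counts = {2: 4, 5: 3, 1: 1}

{2: 4, 5: 3, 1: 1}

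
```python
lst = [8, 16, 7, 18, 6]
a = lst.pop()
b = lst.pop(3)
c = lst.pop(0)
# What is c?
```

After line 1: lst = [8, 16, 7, 18, 6]
After line 2 (pop() -> a = 6): lst = [8, 16, 7, 18]
After line 3 (pop(3) -> b = 18): lst = [8, 16, 7]
After line 4 (pop(0) -> c = 8): lst = [16, 7]

8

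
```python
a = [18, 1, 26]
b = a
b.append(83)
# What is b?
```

After line 1: a = [18, 1, 26]
After line 2 (b = a is an alias, same object): a = [18, 1, 26], b = [18, 1, 26]
After line 3 (b.append mutates the shared list): a = [18, 1, 26, 83], b = [18, 1, 26, 83]

[18, 1, 26, 83]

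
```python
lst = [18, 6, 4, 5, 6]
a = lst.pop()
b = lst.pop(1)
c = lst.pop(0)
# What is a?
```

After line 1: lst = [18, 6, 4, 5, 6]
After line 2 (pop() -> a = 6): lst = [18, 6, 4, 5]
After line 3 (pop(1) -> b = 6): lst = [18, 4, 5]
After line 4 (pop(0) -> c = 18): lst = [4, 5]

6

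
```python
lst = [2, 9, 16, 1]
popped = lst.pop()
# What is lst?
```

[2, 9, 16]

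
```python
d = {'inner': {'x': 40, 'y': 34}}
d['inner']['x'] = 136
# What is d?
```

After line 1: d = {'inner': {'x': 40, 'y': 34}}
After line 2 (inner x overwritten): d = {'inner': {'x': 136, 'y': 34}}

{'inner': {'x': 136, 'y': 34}}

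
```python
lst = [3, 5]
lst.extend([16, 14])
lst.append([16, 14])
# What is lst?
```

After line 1: lst = [3, 5]
After line 2 (extend unpacks [16, 14]): lst = [3, 5, 16, 14]
After line 3 (append adds [16, 14] as single element): lst = [3, 5, 16, 14, [16, 14]]

[3, 5, 16, 14, [16, 14]]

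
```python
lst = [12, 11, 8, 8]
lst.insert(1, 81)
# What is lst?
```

[12, 81, 11, 8, 8]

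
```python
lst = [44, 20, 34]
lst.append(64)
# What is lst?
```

[44, 20, 34, 64]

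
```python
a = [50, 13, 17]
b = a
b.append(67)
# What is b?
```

After line 1: a = [50, 13, 17]
After line 2 (b = a is an alias, same object): a = [50, 13, 17], b = [50, 13, 17]
After line 3 (b.append mutates the shared list): a = [50, 13, 17, 67], b = [50, 13, 17, 67]

[50, 13, 17, 67]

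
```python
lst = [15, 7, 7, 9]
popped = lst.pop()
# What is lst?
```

[15, 7, 7]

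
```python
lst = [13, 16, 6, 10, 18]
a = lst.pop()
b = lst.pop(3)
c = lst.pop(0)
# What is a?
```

After line 1: lst = [13, 16, 6, 10, 18]
After line 2 (pop() -> a = 18): lst = [13, 16, 6, 10]
After line 3 (pop(3) -> b = 10): lst = [13, 16, 6]
After line 4 (pop(0) -> c = 13): lst = [16, 6]

18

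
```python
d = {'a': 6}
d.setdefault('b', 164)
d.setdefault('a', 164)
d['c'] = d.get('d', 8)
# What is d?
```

After line 1: d = {'a': 6}
After line 2 (setdefault adds 'b'=164): d = {'a': 6, 'b': 164}
After line 3 (setdefault 'a' no-op, already exists): d = {'a': 6, 'b': 164}
After line 4 (get('d', 8) returns default since 'd' not in d): d = {'a': 6, 'b': 164, 'c': 8}

{'a': 6, 'b': 164, 'c': 8}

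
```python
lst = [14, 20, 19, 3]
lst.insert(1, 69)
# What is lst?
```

[14, 69, 20, 19, 3]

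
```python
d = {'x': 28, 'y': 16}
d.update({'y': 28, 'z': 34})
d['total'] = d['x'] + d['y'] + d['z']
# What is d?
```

After line 1: d = {'x': 28, 'y': 16}
After line 2 (y overwritten, z added): d = {'x': 28, 'y': 28, 'z': 34}
After line 3 (total = 28 + 28 + 34 = 90): d = {'x': 28, 'y': 28, 'z': 34, 'total': 90}

{'x': 28, 'y': 28, 'z': 34, 'total': 90}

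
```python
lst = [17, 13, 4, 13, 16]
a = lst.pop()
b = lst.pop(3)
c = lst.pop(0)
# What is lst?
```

After line 1: lst = [17, 13, 4, 13, 16]
After line 2 (pop() -> a = 16): lst = [17, 13, 4, 13]
After line 3 (pop(3) -> b = 13): lst = [17, 13, 4]
After line 4 (pop(0) -> c = 17): lst = [13, 4]

[13, 4]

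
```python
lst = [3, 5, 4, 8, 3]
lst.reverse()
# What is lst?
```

[3, 8, 4, 5, 3]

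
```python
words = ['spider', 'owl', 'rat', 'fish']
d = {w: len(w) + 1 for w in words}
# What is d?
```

{'spider': 7, 'owl': 4, 'rat': 4, 'fish': 5}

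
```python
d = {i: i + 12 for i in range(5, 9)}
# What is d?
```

{5: 17, 6: 18, 7: 19, 8: 20}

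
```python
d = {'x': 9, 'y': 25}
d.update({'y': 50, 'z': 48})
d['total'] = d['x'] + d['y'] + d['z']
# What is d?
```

After line 1: d = {'x': 9, 'y': 25}
After line 2 (y overwritten, z added): d = {'x': 9, 'y': 50, 'z': 48}
After line 3 (total = 9 + 50 + 48 = 107): d = {'x': 9, 'y': 50, 'z': 48, 'total': 107}

{'x': 9, 'y': 50, 'z': 48, 'total': 107}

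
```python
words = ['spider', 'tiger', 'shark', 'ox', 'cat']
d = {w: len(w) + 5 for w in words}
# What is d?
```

{'spider': 11, 'tiger': 10, 'shark': 10, 'ox': 7, 'cat': 8}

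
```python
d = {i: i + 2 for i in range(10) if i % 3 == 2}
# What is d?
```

{2: 4, 5: 7, 8: 10}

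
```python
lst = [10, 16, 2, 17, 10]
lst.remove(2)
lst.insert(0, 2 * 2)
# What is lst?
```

After line 1: lst = [10, 16, 2, 17, 10]
After line 2 (remove first 2): lst = [10, 16, 17, 10]
After line 3 (insert 4 at index 0): lst = [4, 10, 16, 17, 10]

[4, 10, 16, 17, 10]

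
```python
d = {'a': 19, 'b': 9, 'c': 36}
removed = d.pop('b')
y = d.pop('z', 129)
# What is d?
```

After line 1: d = {'a': 19, 'b': 9, 'c': 36}
After line 2 (pop 'b' returns 9): d = {'a': 19, 'c': 36}, removed = 9
After line 3 (pop 'z' missing, returns default 129): d = {'a': 19, 'c': 36}, y = 129

{'a': 19, 'c': 36}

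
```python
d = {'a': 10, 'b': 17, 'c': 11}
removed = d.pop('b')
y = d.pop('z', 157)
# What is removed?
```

After line 1: d = {'a': 10, 'b': 17, 'c': 11}
After line 2 (pop 'b' returns 17): d = {'a': 10, 'c': 11}, removed = 17
After line 3 (pop 'z' missing, returns default 157): d = {'a': 10, 'c': 11}, y = 157

17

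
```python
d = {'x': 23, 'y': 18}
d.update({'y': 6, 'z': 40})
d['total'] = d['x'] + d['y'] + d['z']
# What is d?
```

After line 1: d = {'x': 23, 'y': 18}
After line 2 (y overwritten, z added): d = {'x': 23, 'y': 6, 'z': 40}
After line 3 (total = 23 + 6 + 40 = 69): d = {'x': 23, 'y': 6, 'z': 40, 'total': 69}

{'x': 23, 'y': 6, 'z': 40, 'total': 69}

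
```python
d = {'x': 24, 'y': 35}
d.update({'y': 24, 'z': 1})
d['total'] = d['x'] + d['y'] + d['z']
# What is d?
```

After line 1: d = {'x': 24, 'y': 35}
After line 2 (y overwritten, z added): d = {'x': 24, 'y': 24, 'z': 1}
After line 3 (total = 24 + 24 + 1 = 49): d = {'x': 24, 'y': 24, 'z': 1, 'total': 49}

{'x': 24, 'y': 24, 'z': 1, 'total': 49}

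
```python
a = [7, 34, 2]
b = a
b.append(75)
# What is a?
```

After line 1: a = [7, 34, 2]
After line 2 (b = a is an alias, same object): a = [7, 34, 2], b = [7, 34, 2]
After line 3 (b.append mutates the shared list): a = [7, 34, 2, 75], b = [7, 34, 2, 75]

[7, 34, 2, 75]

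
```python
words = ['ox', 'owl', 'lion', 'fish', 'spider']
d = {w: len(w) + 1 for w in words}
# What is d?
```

{'ox': 3, 'owl': 4, 'lion': 5, 'fish': 5, 'spider': 7}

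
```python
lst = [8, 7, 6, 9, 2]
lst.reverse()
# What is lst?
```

[2, 9, 6, 7, 8]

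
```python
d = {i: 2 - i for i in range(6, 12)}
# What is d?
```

{6: -4, 7: -5, 8: -6, 9: -7, 10: -8, 11: -9}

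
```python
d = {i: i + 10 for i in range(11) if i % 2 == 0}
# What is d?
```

{0: 10, 2: 12, 4: 14, 6: 16, 8: 18, 10: 20}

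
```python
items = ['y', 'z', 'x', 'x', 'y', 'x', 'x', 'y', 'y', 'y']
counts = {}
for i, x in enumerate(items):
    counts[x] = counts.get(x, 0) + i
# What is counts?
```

Initial: counts = {}, items = ['y', 'z', 'x', 'x', 'y', 'x', 'x', 'y', 'y', 'y']
i=0, x='y': counts = {'y': 0}
i=1, x='z': counts = {'y': 0, 'z': 1}
i=2, x='x': counts = {'y': 0, 'z': 1, 'x': 2}
i=3, x='x': counts = {'y': 0, 'z': 1, 'x': 5}
i=4, x='y': counts = {'y': 4, 'z': 1, 'x': 5}
i=5, x='x': counts = {'y': 4, 'z': 1, 'x': 10}
i=6, x='x': counts = {'y': 4, 'z': 1, 'x': 16}
i=7, x='y': counts = {'y': 11, 'z': 1, 'x': 16}
i=8, x='y': counts = {'y': 19, 'z': 1, 'x': 16}
i=9, x='y': counts = {'y': 28, 'z': 1, 'x': 16}

{'y': 28, 'z': 1, 'x': 16}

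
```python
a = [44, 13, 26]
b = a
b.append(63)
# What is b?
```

After line 1: a = [44, 13, 26]
After line 2 (b = a is an alias, same object): a = [44, 13, 26], b = [44, 13, 26]
After line 3 (b.append mutates the shared list): a = [44, 13, 26, 63], b = [44, 13, 26, 63]

[44, 13, 26, 63]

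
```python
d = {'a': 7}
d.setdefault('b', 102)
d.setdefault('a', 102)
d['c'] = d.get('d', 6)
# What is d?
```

After line 1: d = {'a': 7}
After line 2 (setdefault adds 'b'=102): d = {'a': 7, 'b': 102}
After line 3 (setdefault 'a' no-op, already exists): d = {'a': 7, 'b': 102}
After line 4 (get('d', 6) returns default since 'd' not in d): d = {'a': 7, 'b': 102, 'c': 6}

{'a': 7, 'b': 102, 'c': 6}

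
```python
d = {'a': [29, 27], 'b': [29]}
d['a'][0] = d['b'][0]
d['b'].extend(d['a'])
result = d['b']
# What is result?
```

After line 1: d = {'a': [29, 27], 'b': [29]}
After line 2 (a[0] = b[0] = 29): d = {'a': [29, 27], 'b': [29]}
After line 3 (b.extend(a) appends [29, 27]): d = {'a': [29, 27], 'b': [29, 29, 27]}
After line 4: result = d['b'] = [29, 29, 27]

[29, 29, 27]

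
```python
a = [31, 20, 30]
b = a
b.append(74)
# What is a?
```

After line 1: a = [31, 20, 30]
After line 2 (b = a is an alias, same object): a = [31, 20, 30], b = [31, 20, 30]
After line 3 (b.append mutates the shared list): a = [31, 20, 30, 74], b = [31, 20, 30, 74]

[31, 20, 30, 74]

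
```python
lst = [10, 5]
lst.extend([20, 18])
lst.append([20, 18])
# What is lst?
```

After line 1: lst = [10, 5]
After line 2 (extend unpacks [20, 18]): lst = [10, 5, 20, 18]
After line 3 (append adds [20, 18] as single element): lst = [10, 5, 20, 18, [20, 18]]

[10, 5, 20, 18, [20, 18]]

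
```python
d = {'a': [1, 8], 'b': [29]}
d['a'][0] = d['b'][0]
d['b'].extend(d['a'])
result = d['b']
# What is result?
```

After line 1: d = {'a': [1, 8], 'b': [29]}
After line 2 (a[0] = b[0] = 29): d = {'a': [29, 8], 'b': [29]}
After line 3 (b.extend(a) appends [29, 8]): d = {'a': [29, 8], 'b': [29, 29, 8]}
After line 4: result = d['b'] = [29, 29, 8]

[29, 29, 8]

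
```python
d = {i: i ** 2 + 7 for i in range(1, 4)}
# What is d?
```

{1: 8, 2: 11, 3: 16}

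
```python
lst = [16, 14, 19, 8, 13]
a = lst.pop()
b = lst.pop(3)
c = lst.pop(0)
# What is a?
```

After line 1: lst = [16, 14, 19, 8, 13]
After line 2 (pop() -> a = 13): lst = [16, 14, 19, 8]
After line 3 (pop(3) -> b = 8): lst = [16, 14, 19]
After line 4 (pop(0) -> c = 16): lst = [14, 19]

13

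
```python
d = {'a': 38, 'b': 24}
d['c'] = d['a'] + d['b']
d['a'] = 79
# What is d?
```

After line 1: d = {'a': 38, 'b': 24}
After line 2 (d['c'] = 38 + 24): d = {'a': 38, 'b': 24, 'c': 62}
After line 3: d = {'a': 79, 'b': 24, 'c': 62}

{'a': 79, 'b': 24, 'c': 62}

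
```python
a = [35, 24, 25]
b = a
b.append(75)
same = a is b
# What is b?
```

After line 1: a = [35, 24, 25]
After line 2 (b = a is an alias, same object): a = [35, 24, 25], b = [35, 24, 25]
After line 3 (b.append mutates the shared list): a = [35, 24, 25, 75], b = [35, 24, 25, 75]
After line 4 (same = a is b; same object -> True): same = True

[35, 24, 25, 75]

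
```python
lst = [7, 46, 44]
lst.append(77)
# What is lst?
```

[7, 46, 44, 77]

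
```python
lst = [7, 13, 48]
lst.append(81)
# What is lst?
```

[7, 13, 48, 81]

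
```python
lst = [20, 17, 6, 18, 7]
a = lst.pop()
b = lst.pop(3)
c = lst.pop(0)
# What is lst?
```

After line 1: lst = [20, 17, 6, 18, 7]
After line 2 (pop() -> a = 7): lst = [20, 17, 6, 18]
After line 3 (pop(3) -> b = 18): lst = [20, 17, 6]
After line 4 (pop(0) -> c = 20): lst = [17, 6]

[17, 6]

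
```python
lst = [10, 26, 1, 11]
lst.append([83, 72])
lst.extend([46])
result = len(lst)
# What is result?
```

After line 1: lst = [10, 26, 1, 11]
After line 2 (append adds [83, 72] as single element): lst = [10, 26, 1, 11, [83, 72]]
After line 3 (extend unpacks [46], adds 46): lst = [10, 26, 1, 11, [83, 72], 46]
After line 4: result = len(lst) = 6

6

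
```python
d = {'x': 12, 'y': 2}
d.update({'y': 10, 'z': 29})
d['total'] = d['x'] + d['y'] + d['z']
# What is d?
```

After line 1: d = {'x': 12, 'y': 2}
After line 2 (y overwritten, z added): d = {'x': 12, 'y': 10, 'z': 29}
After line 3 (total = 12 + 10 + 29 = 51): d = {'x': 12, 'y': 10, 'z': 29, 'total': 51}

{'x': 12, 'y': 10, 'z': 29, 'total': 51}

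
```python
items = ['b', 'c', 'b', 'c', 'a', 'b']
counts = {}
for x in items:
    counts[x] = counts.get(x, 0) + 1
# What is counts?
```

Initial: counts = {}, items = ['b', 'c', 'b', 'c', 'a', 'b']
See 'b': counts = {'b': 1}
See 'c': counts = {'b': 1, 'c': 1}
See 'b': counts = {'b': 2, 'c': 1}
See 'c': counts = {'b': 2, 'c': 2}
See 'a': counts = {'b': 2, 'c': 2, 'a': 1}
See 'b': counts = {'b': 3, 'c': 2, 'a': 1}

{'b': 3, 'c': 2, 'a': 1}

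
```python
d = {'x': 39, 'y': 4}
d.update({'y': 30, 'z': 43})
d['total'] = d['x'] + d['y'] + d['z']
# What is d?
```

After line 1: d = {'x': 39, 'y': 4}
After line 2 (y overwritten, z added): d = {'x': 39, 'y': 30, 'z': 43}
After line 3 (total = 39 + 30 + 43 = 112): d = {'x': 39, 'y': 30, 'z': 43, 'total': 112}

{'x': 39, 'y': 30, 'z': 43, 'total': 112}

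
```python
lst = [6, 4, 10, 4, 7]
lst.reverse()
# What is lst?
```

[7, 4, 10, 4, 6]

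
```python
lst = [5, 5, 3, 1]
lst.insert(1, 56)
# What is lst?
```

[5, 56, 5, 3, 1]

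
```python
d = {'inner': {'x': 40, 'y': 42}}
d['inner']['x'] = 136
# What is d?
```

After line 1: d = {'inner': {'x': 40, 'y': 42}}
After line 2 (inner x overwritten): d = {'inner': {'x': 136, 'y': 42}}

{'inner': {'x': 136, 'y': 42}}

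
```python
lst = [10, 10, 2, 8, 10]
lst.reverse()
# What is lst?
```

[10, 8, 2, 10, 10]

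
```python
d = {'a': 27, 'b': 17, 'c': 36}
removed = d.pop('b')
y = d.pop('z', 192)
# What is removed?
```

After line 1: d = {'a': 27, 'b': 17, 'c': 36}
After line 2 (pop 'b' returns 17): d = {'a': 27, 'c': 36}, removed = 17
After line 3 (pop 'z' missing, returns default 192): d = {'a': 27, 'c': 36}, y = 192

17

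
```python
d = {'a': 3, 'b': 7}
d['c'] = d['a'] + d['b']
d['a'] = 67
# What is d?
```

After line 1: d = {'a': 3, 'b': 7}
After line 2 (d['c'] = 3 + 7): d = {'a': 3, 'b': 7, 'c': 10}
After line 3: d = {'a': 67, 'b': 7, 'c': 10}

{'a': 67, 'b': 7, 'c': 10}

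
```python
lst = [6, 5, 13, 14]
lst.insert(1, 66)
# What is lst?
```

[6, 66, 5, 13, 14]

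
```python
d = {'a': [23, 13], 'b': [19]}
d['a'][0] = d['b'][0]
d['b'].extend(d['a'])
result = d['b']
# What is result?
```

After line 1: d = {'a': [23, 13], 'b': [19]}
After line 2 (a[0] = b[0] = 19): d = {'a': [19, 13], 'b': [19]}
After line 3 (b.extend(a) appends [19, 13]): d = {'a': [19, 13], 'b': [19, 19, 13]}
After line 4: result = d['b'] = [19, 19, 13]

[19, 19, 13]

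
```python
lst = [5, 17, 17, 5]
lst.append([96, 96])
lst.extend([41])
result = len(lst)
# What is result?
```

After line 1: lst = [5, 17, 17, 5]
After line 2 (append adds [96, 96] as single element): lst = [5, 17, 17, 5, [96, 96]]
After line 3 (extend unpacks [41], adds 41): lst = [5, 17, 17, 5, [96, 96], 41]
After line 4: result = len(lst) = 6

6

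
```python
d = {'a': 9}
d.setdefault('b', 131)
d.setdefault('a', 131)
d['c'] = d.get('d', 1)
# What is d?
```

After line 1: d = {'a': 9}
After line 2 (setdefault adds 'b'=131): d = {'a': 9, 'b': 131}
After line 3 (setdefault 'a' no-op, already exists): d = {'a': 9, 'b': 131}
After line 4 (get('d', 1) returns default since 'd' not in d): d = {'a': 9, 'b': 131, 'c': 1}

{'a': 9, 'b': 131, 'c': 1}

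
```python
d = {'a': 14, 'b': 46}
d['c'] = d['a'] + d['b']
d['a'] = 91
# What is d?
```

After line 1: d = {'a': 14, 'b': 46}
After line 2 (d['c'] = 14 + 46): d = {'a': 14, 'b': 46, 'c': 60}
After line 3: d = {'a': 91, 'b': 46, 'c': 60}

{'a': 91, 'b': 46, 'c': 60}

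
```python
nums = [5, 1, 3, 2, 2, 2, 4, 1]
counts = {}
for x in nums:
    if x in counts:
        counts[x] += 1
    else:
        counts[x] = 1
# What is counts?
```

Initial: counts = {}, nums = [5, 1, 3, 2, 2, 2, 4, 1]
See 5: counts = {5: 1}
See 1: counts = {5: 1, 1: 1}
See 3: counts = {5: 1, 1: 1, 3: 1}
See 2: counts = {5: 1, 1: 1, 3: 1, 2: 1}
See 2: counts = {5: 1, 1: 1, 3: 1, 2: 2}
See 2: counts = {5: 1, 1: 1, 3: 1, 2: 3}
See 4: counts = {5: 1, 1: 1, 3: 1, 2: 3, 4: 1}
See 1: counts = {5: 1, 1: 2, 3: 1, 2: 3, 4: 1}

{5: 1, 1: 2, 3: 1, 2: 3, 4: 1}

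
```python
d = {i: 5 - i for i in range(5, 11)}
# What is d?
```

{5: 0, 6: -1, 7: -2, 8: -3, 9: -4, 10: -5}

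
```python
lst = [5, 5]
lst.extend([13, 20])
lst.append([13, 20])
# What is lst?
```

After line 1: lst = [5, 5]
After line 2 (extend unpacks [13, 20]): lst = [5, 5, 13, 20]
After line 3 (append adds [13, 20] as single element): lst = [5, 5, 13, 20, [13, 20]]

[5, 5, 13, 20, [13, 20]]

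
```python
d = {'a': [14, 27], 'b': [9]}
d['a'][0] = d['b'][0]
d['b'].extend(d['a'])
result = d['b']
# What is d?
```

After line 1: d = {'a': [14, 27], 'b': [9]}
After line 2 (a[0] = b[0] = 9): d = {'a': [9, 27], 'b': [9]}
After line 3 (b.extend(a) appends [9, 27]): d = {'a': [9, 27], 'b': [9, 9, 27]}
After line 4: result = d['b'] = [9, 9, 27]

{'a': [9, 27], 'b': [9, 9, 27]}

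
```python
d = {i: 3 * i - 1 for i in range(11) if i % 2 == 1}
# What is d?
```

{1: 2, 3: 8, 5: 14, 7: 20, 9: 26}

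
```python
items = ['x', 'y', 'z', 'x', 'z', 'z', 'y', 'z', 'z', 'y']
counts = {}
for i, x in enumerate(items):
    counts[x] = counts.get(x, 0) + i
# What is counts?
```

Initial: counts = {}, items = ['x', 'y', 'z', 'x', 'z', 'z', 'y', 'z', 'z', 'y']
i=0, x='x': counts = {'x': 0}
i=1, x='y': counts = {'x': 0, 'y': 1}
i=2, x='z': counts = {'x': 0, 'y': 1, 'z': 2}
i=3, x='x': counts = {'x': 3, 'y': 1, 'z': 2}
i=4, x='z': counts = {'x': 3, 'y': 1, 'z': 6}
i=5, x='z': counts = {'x': 3, 'y': 1, 'z': 11}
i=6, x='y': counts = {'x': 3, 'y': 7, 'z': 11}
i=7, x='z': counts = {'x': 3, 'y': 7, 'z': 18}
i=8, x='z': counts = {'x': 3, 'y': 7, 'z': 26}
i=9, x='y': counts = {'x': 3, 'y': 16, 'z': 26}

{'x': 3, 'y': 16, 'z': 26}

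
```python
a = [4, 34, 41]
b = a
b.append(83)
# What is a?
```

After line 1: a = [4, 34, 41]
After line 2 (b = a is an alias, same object): a = [4, 34, 41], b = [4, 34, 41]
After line 3 (b.append mutates the shared list): a = [4, 34, 41, 83], b = [4, 34, 41, 83]

[4, 34, 41, 83]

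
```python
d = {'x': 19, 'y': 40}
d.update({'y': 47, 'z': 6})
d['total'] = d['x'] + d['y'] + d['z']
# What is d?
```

After line 1: d = {'x': 19, 'y': 40}
After line 2 (y overwritten, z added): d = {'x': 19, 'y': 47, 'z': 6}
After line 3 (total = 19 + 47 + 6 = 72): d = {'x': 19, 'y': 47, 'z': 6, 'total': 72}

{'x': 19, 'y': 47, 'z': 6, 'total': 72}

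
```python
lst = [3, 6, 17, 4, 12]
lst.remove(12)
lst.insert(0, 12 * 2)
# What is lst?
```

After line 1: lst = [3, 6, 17, 4, 12]
After line 2 (remove first 12): lst = [3, 6, 17, 4]
After line 3 (insert 24 at index 0): lst = [24, 3, 6, 17, 4]

[24, 3, 6, 17, 4]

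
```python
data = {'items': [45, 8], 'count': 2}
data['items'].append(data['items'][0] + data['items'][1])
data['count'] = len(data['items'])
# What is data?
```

After line 1: data = {'items': [45, 8], 'count': 2}
After line 2 (append 45 + 8 = 53): data = {'items': [45, 8, 53], 'count': 2}
After line 3 (count = len(items) = 3): data = {'items': [45, 8, 53], 'count': 3}

{'items': [45, 8, 53], 'count': 3}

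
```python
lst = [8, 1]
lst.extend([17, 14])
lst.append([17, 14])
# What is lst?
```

After line 1: lst = [8, 1]
After line 2 (extend unpacks [17, 14]): lst = [8, 1, 17, 14]
After line 3 (append adds [17, 14] as single element): lst = [8, 1, 17, 14, [17, 14]]

[8, 1, 17, 14, [17, 14]]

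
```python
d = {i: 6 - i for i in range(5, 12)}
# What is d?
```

{5: 1, 6: 0, 7: -1, 8: -2, 9: -3, 10: -4, 11: -5}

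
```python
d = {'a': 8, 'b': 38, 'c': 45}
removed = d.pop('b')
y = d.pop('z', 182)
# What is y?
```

After line 1: d = {'a': 8, 'b': 38, 'c': 45}
After line 2 (pop 'b' returns 38): d = {'a': 8, 'c': 45}, removed = 38
After line 3 (pop 'z' missing, returns default 182): d = {'a': 8, 'c': 45}, y = 182

182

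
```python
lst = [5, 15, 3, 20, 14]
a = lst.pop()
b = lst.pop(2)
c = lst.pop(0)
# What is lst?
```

After line 1: lst = [5, 15, 3, 20, 14]
After line 2 (pop() -> a = 14): lst = [5, 15, 3, 20]
After line 3 (pop(2) -> b = 3): lst = [5, 15, 20]
After line 4 (pop(0) -> c = 5): lst = [15, 20]

[15, 20]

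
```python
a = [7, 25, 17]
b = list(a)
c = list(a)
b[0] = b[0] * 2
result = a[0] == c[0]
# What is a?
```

After line 1: a = [7, 25, 17]
After line 2 (b = list(a), copy): a = [7, 25, 17], b = [7, 25, 17]
After line 3 (c = list(a) is a copy, new object): c = [7, 25, 17]
After line 4 (b[0] = 7 * 2 = 14; only b mutates (copy)): a = [7, 25, 17], b = [14, 25, 17], c = [7, 25, 17]
After line 5 (a[0] = 7, c[0] = 7; result = True)

[7, 25, 17]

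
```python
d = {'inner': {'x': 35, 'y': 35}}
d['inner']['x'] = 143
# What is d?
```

After line 1: d = {'inner': {'x': 35, 'y': 35}}
After line 2 (inner x overwritten): d = {'inner': {'x': 143, 'y': 35}}

{'inner': {'x': 143, 'y': 35}}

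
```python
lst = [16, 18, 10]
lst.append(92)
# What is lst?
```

[16, 18, 10, 92]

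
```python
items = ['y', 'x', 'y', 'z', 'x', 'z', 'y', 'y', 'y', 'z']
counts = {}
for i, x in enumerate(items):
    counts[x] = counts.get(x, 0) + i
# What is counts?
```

Initial: counts = {}, items = ['y', 'x', 'y', 'z', 'x', 'z', 'y', 'y', 'y', 'z']
i=0, x='y': counts = {'y': 0}
i=1, x='x': counts = {'y': 0, 'x': 1}
i=2, x='y': counts = {'y': 2, 'x': 1}
i=3, x='z': counts = {'y': 2, 'x': 1, 'z': 3}
i=4, x='x': counts = {'y': 2, 'x': 5, 'z': 3}
i=5, x='z': counts = {'y': 2, 'x': 5, 'z': 8}
i=6, x='y': counts = {'y': 8, 'x': 5, 'z': 8}
i=7, x='y': counts = {'y': 15, 'x': 5, 'z': 8}
i=8, x='y': counts = {'y': 23, 'x': 5, 'z': 8}
i=9, x='z': counts = {'y': 23, 'x': 5, 'z': 17}

{'y': 23, 'x': 5, 'z': 17}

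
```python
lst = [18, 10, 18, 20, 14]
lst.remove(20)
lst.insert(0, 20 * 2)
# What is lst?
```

After line 1: lst = [18, 10, 18, 20, 14]
After line 2 (remove first 20): lst = [18, 10, 18, 14]
After line 3 (insert 40 at index 0): lst = [40, 18, 10, 18, 14]

[40, 18, 10, 18, 14]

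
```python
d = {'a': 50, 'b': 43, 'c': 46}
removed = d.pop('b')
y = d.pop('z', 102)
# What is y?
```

After line 1: d = {'a': 50, 'b': 43, 'c': 46}
After line 2 (pop 'b' returns 43): d = {'a': 50, 'c': 46}, removed = 43
After line 3 (pop 'z' missing, returns default 102): d = {'a': 50, 'c': 46}, y = 102

102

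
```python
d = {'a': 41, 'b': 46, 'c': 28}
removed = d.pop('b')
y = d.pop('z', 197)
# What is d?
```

After line 1: d = {'a': 41, 'b': 46, 'c': 28}
After line 2 (pop 'b' returns 46): d = {'a': 41, 'c': 28}, removed = 46
After line 3 (pop 'z' missing, returns default 197): d = {'a': 41, 'c': 28}, y = 197

{'a': 41, 'c': 28}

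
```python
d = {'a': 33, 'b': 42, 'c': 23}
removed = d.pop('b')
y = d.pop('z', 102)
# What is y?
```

After line 1: d = {'a': 33, 'b': 42, 'c': 23}
After line 2 (pop 'b' returns 42): d = {'a': 33, 'c': 23}, removed = 42
After line 3 (pop 'z' missing, returns default 102): d = {'a': 33, 'c': 23}, y = 102

102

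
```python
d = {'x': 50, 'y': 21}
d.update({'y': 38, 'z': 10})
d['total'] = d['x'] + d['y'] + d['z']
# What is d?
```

After line 1: d = {'x': 50, 'y': 21}
After line 2 (y overwritten, z added): d = {'x': 50, 'y': 38, 'z': 10}
After line 3 (total = 50 + 38 + 10 = 98): d = {'x': 50, 'y': 38, 'z': 10, 'total': 98}

{'x': 50, 'y': 38, 'z': 10, 'total': 98}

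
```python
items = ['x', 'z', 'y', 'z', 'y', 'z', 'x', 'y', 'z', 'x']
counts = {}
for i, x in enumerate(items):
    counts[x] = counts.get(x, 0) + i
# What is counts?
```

Initial: counts = {}, items = ['x', 'z', 'y', 'z', 'y', 'z', 'x', 'y', 'z', 'x']
i=0, x='x': counts = {'x': 0}
i=1, x='z': counts = {'x': 0, 'z': 1}
i=2, x='y': counts = {'x': 0, 'z': 1, 'y': 2}
i=3, x='z': counts = {'x': 0, 'z': 4, 'y': 2}
i=4, x='y': counts = {'x': 0, 'z': 4, 'y': 6}
i=5, x='z': counts = {'x': 0, 'z': 9, 'y': 6}
i=6, x='x': counts = {'x': 6, 'z': 9, 'y': 6}
i=7, x='y': counts = {'x': 6, 'z': 9, 'y': 13}
i=8, x='z': counts = {'x': 6, 'z': 17, 'y': 13}
i=9, x='x': counts = {'x': 15, 'z': 17, 'y': 13}

{'x': 15, 'z': 17, 'y': 13}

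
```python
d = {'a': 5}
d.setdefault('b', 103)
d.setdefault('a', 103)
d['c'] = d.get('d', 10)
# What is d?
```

After line 1: d = {'a': 5}
After line 2 (setdefault adds 'b'=103): d = {'a': 5, 'b': 103}
After line 3 (setdefault 'a' no-op, already exists): d = {'a': 5, 'b': 103}
After line 4 (get('d', 10) returns default since 'd' not in d): d = {'a': 5, 'b': 103, 'c': 10}

{'a': 5, 'b': 103, 'c': 10}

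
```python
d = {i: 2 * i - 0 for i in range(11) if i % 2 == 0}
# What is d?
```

{0: 0, 2: 4, 4: 8, 6: 12, 8: 16, 10: 20}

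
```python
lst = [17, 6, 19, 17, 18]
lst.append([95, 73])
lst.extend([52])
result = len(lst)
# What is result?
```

After line 1: lst = [17, 6, 19, 17, 18]
After line 2 (append adds [95, 73] as single element): lst = [17, 6, 19, 17, 18, [95, 73]]
After line 3 (extend unpacks [52], adds 52): lst = [17, 6, 19, 17, 18, [95, 73], 52]
After line 4: result = len(lst) = 7

7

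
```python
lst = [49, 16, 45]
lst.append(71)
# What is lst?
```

[49, 16, 45, 71]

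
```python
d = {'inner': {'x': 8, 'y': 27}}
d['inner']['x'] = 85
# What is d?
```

After line 1: d = {'inner': {'x': 8, 'y': 27}}
After line 2 (inner x overwritten): d = {'inner': {'x': 85, 'y': 27}}

{'inner': {'x': 85, 'y': 27}}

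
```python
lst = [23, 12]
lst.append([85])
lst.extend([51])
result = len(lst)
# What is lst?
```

After line 1: lst = [23, 12]
After line 2 (append adds [85] as single element): lst = [23, 12, [85]]
After line 3 (extend unpacks [51], adds 51): lst = [23, 12, [85], 51]
After line 4: result = len(lst) = 4

[23, 12, [85], 51]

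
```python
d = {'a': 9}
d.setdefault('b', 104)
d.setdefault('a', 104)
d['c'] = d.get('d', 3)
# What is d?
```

After line 1: d = {'a': 9}
After line 2 (setdefault adds 'b'=104): d = {'a': 9, 'b': 104}
After line 3 (setdefault 'a' no-op, already exists): d = {'a': 9, 'b': 104}
After line 4 (get('d', 3) returns default since 'd' not in d): d = {'a': 9, 'b': 104, 'c': 3}

{'a': 9, 'b': 104, 'c': 3}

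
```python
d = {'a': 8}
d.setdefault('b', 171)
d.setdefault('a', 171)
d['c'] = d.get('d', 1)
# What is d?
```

After line 1: d = {'a': 8}
After line 2 (setdefault adds 'b'=171): d = {'a': 8, 'b': 171}
After line 3 (setdefault 'a' no-op, already exists): d = {'a': 8, 'b': 171}
After line 4 (get('d', 1) returns default since 'd' not in d): d = {'a': 8, 'b': 171, 'c': 1}

{'a': 8, 'b': 171, 'c': 1}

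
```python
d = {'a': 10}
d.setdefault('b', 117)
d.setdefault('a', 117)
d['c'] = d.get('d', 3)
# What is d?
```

After line 1: d = {'a': 10}
After line 2 (setdefault adds 'b'=117): d = {'a': 10, 'b': 117}
After line 3 (setdefault 'a' no-op, already exists): d = {'a': 10, 'b': 117}
After line 4 (get('d', 3) returns default since 'd' not in d): d = {'a': 10, 'b': 117, 'c': 3}

{'a': 10, 'b': 117, 'c': 3}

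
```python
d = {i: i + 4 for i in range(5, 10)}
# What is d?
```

{5: 9, 6: 10, 7: 11, 8: 12, 9: 13}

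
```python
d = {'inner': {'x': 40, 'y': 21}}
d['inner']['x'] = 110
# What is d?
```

After line 1: d = {'inner': {'x': 40, 'y': 21}}
After line 2 (inner x overwritten): d = {'inner': {'x': 110, 'y': 21}}

{'inner': {'x': 110, 'y': 21}}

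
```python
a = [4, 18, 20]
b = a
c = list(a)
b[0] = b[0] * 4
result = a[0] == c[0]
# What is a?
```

After line 1: a = [4, 18, 20]
After line 2 (b = a, alias): a = [4, 18, 20], b = [4, 18, 20]
After line 3 (c = list(a) is a copy, new object): c = [4, 18, 20]
After line 4 (b[0] = 4 * 4 = 16; mutates shared a/b): a = b = [16, 18, 20], c = [4, 18, 20]
After line 5 (a[0] = 16, c[0] = 4; result = False)

[16, 18, 20]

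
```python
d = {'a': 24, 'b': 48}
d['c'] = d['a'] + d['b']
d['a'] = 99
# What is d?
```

After line 1: d = {'a': 24, 'b': 48}
After line 2 (d['c'] = 24 + 48): d = {'a': 24, 'b': 48, 'c': 72}
After line 3: d = {'a': 99, 'b': 48, 'c': 72}

{'a': 99, 'b': 48, 'c': 72}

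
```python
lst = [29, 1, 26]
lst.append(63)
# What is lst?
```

[29, 1, 26, 63]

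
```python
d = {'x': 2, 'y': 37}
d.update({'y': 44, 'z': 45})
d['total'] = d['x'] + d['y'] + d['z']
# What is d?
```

After line 1: d = {'x': 2, 'y': 37}
After line 2 (y overwritten, z added): d = {'x': 2, 'y': 44, 'z': 45}
After line 3 (total = 2 + 44 + 45 = 91): d = {'x': 2, 'y': 44, 'z': 45, 'total': 91}

{'x': 2, 'y': 44, 'z': 45, 'total': 91}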